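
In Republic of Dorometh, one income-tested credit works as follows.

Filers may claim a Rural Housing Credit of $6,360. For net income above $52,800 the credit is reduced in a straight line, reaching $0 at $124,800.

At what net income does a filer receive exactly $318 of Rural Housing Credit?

$318 is 318/6,360 of the full $6,360, so 6,042/6,360 of the $72,000 range has been used: income = $52,800 + $72,000 × 6,042/6,360 = $121,200.

$121,200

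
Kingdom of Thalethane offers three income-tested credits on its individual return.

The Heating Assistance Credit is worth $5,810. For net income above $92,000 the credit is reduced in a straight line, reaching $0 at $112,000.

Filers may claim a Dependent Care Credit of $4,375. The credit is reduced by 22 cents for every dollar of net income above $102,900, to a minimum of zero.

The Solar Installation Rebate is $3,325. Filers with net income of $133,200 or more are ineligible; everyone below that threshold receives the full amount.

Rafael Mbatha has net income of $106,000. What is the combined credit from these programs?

$8,761

Heating Assistance Credit: $106,000 is $14,000 into a $20,000 phase-out range, leaving 6,000/20,000 of the credit: $5,810 × 6,000/20,000 = $1,743.
Dependent Care Credit: 22% of the $3,100 excess over $102,900 is $682; credit = $4,375 − $682 = $3,693.
Solar Installation Rebate: $106,000 is below the $133,200 cutoff, so the full $3,325 applies.
Total: $1,743 + $3,693 + $3,325 = $8,761.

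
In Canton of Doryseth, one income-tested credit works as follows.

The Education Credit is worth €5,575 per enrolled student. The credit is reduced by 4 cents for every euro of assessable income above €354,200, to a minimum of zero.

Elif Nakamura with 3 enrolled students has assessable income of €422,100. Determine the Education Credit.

Education Credit: base = 3 × €5,575 = €16,725. 4% of the €67,900 excess over €354,200 is €2,716; credit = €16,725 − €2,716 = €14,009.

€14,009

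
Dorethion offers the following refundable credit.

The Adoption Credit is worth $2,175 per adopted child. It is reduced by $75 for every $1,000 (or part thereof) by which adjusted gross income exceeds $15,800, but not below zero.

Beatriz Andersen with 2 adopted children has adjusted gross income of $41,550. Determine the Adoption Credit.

Adoption Credit: base = 2 × $2,175 = $4,350. income exceeds $15,800 by $25,750, which is 26 full-or-partial $1,000 increments; reduction = 26 × $75 = $1,950, leaving $2,400.

$2,400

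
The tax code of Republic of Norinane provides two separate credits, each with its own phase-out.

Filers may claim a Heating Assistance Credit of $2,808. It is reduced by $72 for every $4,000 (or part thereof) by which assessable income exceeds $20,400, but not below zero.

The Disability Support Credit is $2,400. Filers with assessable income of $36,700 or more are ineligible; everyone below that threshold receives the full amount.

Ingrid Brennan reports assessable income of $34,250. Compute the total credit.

Heating Assistance Credit: income exceeds $20,400 by $13,850, which is 4 full-or-partial $4,000 increments; reduction = 4 × $72 = $288, leaving $2,520.
Disability Support Credit: $34,250 is below the $36,700 cutoff, so the full $2,400 applies.
Total: $2,520 + $2,400 = $4,920.

$4,920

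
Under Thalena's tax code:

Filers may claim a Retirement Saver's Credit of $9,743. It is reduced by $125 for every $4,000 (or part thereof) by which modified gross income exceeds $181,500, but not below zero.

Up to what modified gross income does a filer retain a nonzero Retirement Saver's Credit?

After 77 increments the reduction is 77 × $125 = $9,625, leaving $118; one more increment wipes it out. Increment 77 ends at excess 77 × $4,000 = $308,000, so the highest qualifying income is $181,500 + $308,000 = $489,500.

$489,500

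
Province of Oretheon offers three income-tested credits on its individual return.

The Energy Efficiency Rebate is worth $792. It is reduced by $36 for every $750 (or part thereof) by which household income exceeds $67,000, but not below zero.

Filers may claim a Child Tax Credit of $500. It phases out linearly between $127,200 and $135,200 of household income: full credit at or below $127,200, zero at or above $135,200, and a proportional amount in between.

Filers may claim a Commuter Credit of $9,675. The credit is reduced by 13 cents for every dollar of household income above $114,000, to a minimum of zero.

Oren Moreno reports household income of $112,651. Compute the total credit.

Energy Efficiency Rebate: income exceeds $67,000 by $45,651 → 61 increments × $36 = $2,196 ≥ base, so the credit is $0.
Child Tax Credit: $112,651 is at or below the $127,200 threshold, so the full $500 applies.
Commuter Credit: $112,651 is at or below the $114,000 threshold, so the full $9,675 applies.
Total: $0 + $500 + $9,675 = $10,175.

$10,175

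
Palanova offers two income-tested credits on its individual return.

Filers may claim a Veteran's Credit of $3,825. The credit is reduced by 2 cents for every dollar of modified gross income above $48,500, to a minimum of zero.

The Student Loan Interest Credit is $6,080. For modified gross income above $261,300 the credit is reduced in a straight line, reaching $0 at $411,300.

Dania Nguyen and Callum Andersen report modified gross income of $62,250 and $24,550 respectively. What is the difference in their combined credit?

Dania ($62,250): Veteran's Credit: 2% of the $13,750 excess over $48,500 is $275; credit = $3,825 − $275 = $3,550. Student Loan Interest Credit: $62,250 is at or below the $261,300 threshold, so the full $6,080 applies. total $3,550 + $6,080 = $9,630
Callum ($24,550): Veteran's Credit: $24,550 is at or below the $48,500 threshold, so the full $3,825 applies. Student Loan Interest Credit: $24,550 is at or below the $261,300 threshold, so the full $6,080 applies. total $3,825 + $6,080 = $9,905
Difference: |$9,630 − $9,905| = $275.

$275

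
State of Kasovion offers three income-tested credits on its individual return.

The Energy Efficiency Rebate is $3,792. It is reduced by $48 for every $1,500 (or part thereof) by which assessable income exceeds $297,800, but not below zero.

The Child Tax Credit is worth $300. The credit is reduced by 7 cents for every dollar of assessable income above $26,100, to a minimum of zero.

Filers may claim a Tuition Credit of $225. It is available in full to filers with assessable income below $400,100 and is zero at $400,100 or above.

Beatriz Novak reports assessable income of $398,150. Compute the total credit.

Energy Efficiency Rebate: income exceeds $297,800 by $100,350, which is 67 full-or-partial $1,500 increments; reduction = 67 × $48 = $3,216, leaving $576.
Child Tax Credit: 7% of the $372,050 excess over $26,100 is $26,043.50 ≥ base, so the credit is $0.
Tuition Credit: $398,150 is below the $400,100 cutoff, so the full $225 applies.
Total: $576 + $0 + $225 = $801.

$801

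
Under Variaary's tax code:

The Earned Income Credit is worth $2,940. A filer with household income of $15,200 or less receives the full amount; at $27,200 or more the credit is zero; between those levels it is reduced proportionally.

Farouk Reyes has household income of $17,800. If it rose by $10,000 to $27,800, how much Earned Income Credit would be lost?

At $17,800 — $17,800 is $2,600 into a $12,000 phase-out range, leaving 9,400/12,000 of the credit: $2,940 × 9,400/12,000 = $2,303.
At $27,800 — $27,800 is at or above $27,200, so the credit is $0.
Lost: $2,303 − $0 = $2,303.

$2,303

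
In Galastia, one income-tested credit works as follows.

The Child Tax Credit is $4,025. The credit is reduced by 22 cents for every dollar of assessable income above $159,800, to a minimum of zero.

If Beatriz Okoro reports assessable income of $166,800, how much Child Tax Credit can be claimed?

$2,485

Child Tax Credit: 22% of the $7,000 excess over $159,800 is $1,540; credit = $4,025 − $1,540 = $2,485.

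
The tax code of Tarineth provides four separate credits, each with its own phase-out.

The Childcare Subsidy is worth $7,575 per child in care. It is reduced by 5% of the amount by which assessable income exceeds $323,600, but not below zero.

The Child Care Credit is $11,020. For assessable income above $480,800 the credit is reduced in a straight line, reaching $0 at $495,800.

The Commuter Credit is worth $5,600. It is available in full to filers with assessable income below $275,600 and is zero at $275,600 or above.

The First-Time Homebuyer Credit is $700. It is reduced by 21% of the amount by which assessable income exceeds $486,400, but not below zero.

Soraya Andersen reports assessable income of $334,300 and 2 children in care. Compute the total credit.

$26,335

Childcare Subsidy: base = 2 × $7,575 = $15,150. 5% of the $10,700 excess over $323,600 is $535; credit = $15,150 − $535 = $14,615.
Child Care Credit: $334,300 is at or below the $480,800 threshold, so the full $11,020 applies.
Commuter Credit: $334,300 meets or exceeds the $275,600 cutoff, so the credit is $0.
First-Time Homebuyer Credit: $334,300 is at or below the $486,400 threshold, so the full $700 applies.
Total: $14,615 + $11,020 + $0 + $700 = $26,335.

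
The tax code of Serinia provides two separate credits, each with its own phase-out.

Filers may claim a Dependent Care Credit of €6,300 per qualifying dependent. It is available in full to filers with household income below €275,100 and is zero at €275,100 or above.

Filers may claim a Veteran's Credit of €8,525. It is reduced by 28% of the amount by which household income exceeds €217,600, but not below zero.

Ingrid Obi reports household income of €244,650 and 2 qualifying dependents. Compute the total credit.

€13,551

Dependent Care Credit: base = 2 × €6,300 = €12,600. €244,650 is below the €275,100 cutoff, so the full €12,600 applies.
Veteran's Credit: 28% of the €27,050 excess over €217,600 is €7,574; credit = €8,525 − €7,574 = €951.
Total: €12,600 + €951 = €13,551.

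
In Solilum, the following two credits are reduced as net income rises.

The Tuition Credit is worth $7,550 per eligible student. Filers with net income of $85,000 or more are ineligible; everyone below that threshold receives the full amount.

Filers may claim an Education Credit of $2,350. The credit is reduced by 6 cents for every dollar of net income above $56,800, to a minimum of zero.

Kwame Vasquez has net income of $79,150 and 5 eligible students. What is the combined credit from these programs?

$38,759

Tuition Credit: base = 5 × $7,550 = $37,750. $79,150 is below the $85,000 cutoff, so the full $37,750 applies.
Education Credit: 6% of the $22,350 excess over $56,800 is $1,341; credit = $2,350 − $1,341 = $1,009.
Total: $37,750 + $1,009 = $38,759.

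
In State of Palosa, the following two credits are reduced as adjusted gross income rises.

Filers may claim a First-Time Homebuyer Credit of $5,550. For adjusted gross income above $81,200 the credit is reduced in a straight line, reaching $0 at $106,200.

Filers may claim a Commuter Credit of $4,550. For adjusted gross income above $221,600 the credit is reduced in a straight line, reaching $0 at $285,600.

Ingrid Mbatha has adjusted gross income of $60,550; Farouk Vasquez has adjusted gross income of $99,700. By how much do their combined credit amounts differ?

$4,107

Ingrid ($60,550): First-Time Homebuyer Credit: $60,550 is at or below the $81,200 threshold, so the full $5,550 applies. Commuter Credit: $60,550 is at or below the $221,600 threshold, so the full $4,550 applies. total $5,550 + $4,550 = $10,100
Farouk ($99,700): First-Time Homebuyer Credit: $99,700 is $18,500 into a $25,000 phase-out range, leaving 6,500/25,000 of the credit: $5,550 × 6,500/25,000 = $1,443. Commuter Credit: $99,700 is at or below the $221,600 threshold, so the full $4,550 applies. total $1,443 + $4,550 = $5,993
Difference: |$10,100 − $5,993| = $4,107.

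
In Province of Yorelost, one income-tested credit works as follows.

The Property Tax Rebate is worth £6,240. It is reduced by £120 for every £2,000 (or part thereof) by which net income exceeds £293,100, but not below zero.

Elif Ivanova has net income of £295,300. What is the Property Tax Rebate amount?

£6,000

Property Tax Rebate: income exceeds £293,100 by £2,200, which is 2 full-or-partial £2,000 increments; reduction = 2 × £120 = £240, leaving £6,000.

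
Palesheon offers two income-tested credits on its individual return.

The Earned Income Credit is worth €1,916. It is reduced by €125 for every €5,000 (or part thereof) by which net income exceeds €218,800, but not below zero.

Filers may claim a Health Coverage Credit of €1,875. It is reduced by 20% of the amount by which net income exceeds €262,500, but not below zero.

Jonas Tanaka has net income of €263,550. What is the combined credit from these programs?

€2,456

Earned Income Credit: income exceeds €218,800 by €44,750, which is 9 full-or-partial €5,000 increments; reduction = 9 × €125 = €1,125, leaving €791.
Health Coverage Credit: 20% of the €1,050 excess over €262,500 is €210; credit = €1,875 − €210 = €1,665.
Total: €791 + €1,665 = €2,456.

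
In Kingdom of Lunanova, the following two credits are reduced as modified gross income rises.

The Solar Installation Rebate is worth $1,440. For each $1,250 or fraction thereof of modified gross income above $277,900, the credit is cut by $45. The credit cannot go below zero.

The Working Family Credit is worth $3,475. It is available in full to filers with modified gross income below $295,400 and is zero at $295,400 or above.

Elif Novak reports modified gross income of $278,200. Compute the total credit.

Solar Installation Rebate: income exceeds $277,900 by $300, which is 1 full-or-partial $1,250 increment; reduction = 1 × $45 = $45, leaving $1,395.
Working Family Credit: $278,200 is below the $295,400 cutoff, so the full $3,475 applies.
Total: $1,395 + $3,475 = $4,870.

$4,870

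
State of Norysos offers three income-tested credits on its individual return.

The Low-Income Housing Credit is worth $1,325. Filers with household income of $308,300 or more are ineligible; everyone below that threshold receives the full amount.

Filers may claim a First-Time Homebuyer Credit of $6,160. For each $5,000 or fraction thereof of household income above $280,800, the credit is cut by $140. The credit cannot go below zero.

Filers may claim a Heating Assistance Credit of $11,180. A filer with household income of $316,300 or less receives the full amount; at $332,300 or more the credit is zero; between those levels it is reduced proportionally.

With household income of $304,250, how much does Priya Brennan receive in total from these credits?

Low-Income Housing Credit: $304,250 is below the $308,300 cutoff, so the full $1,325 applies.
First-Time Homebuyer Credit: income exceeds $280,800 by $23,450, which is 5 full-or-partial $5,000 increments; reduction = 5 × $140 = $700, leaving $5,460.
Heating Assistance Credit: $304,250 is at or below the $316,300 threshold, so the full $11,180 applies.
Total: $1,325 + $5,460 + $11,180 = $17,965.

$17,965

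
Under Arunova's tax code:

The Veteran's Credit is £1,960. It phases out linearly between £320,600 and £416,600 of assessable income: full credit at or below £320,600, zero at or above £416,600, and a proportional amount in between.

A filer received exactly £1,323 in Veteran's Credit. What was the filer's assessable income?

£1,323 is 1,323/1,960 of the full £1,960, so 637/1,960 of the £96,000 range has been used: income = £320,600 + £96,000 × 637/1,960 = £351,800.

£351,800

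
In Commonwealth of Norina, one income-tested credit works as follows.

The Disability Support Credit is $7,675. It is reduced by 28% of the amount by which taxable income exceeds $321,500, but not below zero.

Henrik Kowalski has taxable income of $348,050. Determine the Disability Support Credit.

$241

Disability Support Credit: 28% of the $26,550 excess over $321,500 is $7,434; credit = $7,675 − $7,434 = $241.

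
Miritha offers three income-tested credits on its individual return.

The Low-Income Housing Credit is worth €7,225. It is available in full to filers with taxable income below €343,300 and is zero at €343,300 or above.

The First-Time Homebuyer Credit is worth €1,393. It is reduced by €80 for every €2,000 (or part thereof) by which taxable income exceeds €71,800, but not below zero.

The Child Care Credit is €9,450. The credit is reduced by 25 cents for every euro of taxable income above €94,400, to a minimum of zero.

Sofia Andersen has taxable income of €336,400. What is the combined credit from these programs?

Low-Income Housing Credit: €336,400 is below the €343,300 cutoff, so the full €7,225 applies.
First-Time Homebuyer Credit: income exceeds €71,800 by €264,600 → 133 increments × €80 = €10,640 ≥ base, so the credit is €0.
Child Care Credit: 25% of the €242,000 excess over €94,400 is €60,500 ≥ base, so the credit is €0.
Total: €7,225 + €0 + €0 = €7,225.

€7,225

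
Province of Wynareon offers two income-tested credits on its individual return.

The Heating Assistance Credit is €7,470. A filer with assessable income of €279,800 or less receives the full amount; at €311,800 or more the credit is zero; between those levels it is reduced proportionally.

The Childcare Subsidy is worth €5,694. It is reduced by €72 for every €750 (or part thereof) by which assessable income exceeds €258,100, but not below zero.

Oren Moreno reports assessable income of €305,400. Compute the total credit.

Heating Assistance Credit: €305,400 is €25,600 into a €32,000 phase-out range, leaving 6,400/32,000 of the credit: €7,470 × 6,400/32,000 = €1,494.
Childcare Subsidy: income exceeds €258,100 by €47,300, which is 64 full-or-partial €750 increments; reduction = 64 × €72 = €4,608, leaving €1,086.
Total: €1,494 + €1,086 = €2,580.

€2,580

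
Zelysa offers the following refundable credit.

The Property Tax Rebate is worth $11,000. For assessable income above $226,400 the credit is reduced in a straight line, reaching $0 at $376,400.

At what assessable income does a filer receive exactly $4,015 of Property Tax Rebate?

$321,650

$4,015 is 4,015/11,000 of the full $11,000, so 6,985/11,000 of the $150,000 range has been used: income = $226,400 + $150,000 × 6,985/11,000 = $321,650.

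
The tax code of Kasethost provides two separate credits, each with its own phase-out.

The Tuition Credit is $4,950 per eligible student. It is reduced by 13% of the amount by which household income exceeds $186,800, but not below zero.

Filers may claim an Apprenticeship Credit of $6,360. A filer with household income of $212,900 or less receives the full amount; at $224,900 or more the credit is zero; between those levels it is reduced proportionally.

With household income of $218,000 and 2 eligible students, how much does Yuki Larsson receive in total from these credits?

Tuition Credit: base = 2 × $4,950 = $9,900. 13% of the $31,200 excess over $186,800 is $4,056; credit = $9,900 − $4,056 = $5,844.
Apprenticeship Credit: $218,000 is $5,100 into a $12,000 phase-out range, leaving 6,900/12,000 of the credit: $6,360 × 6,900/12,000 = $3,657.
Total: $5,844 + $3,657 = $9,501.

$9,501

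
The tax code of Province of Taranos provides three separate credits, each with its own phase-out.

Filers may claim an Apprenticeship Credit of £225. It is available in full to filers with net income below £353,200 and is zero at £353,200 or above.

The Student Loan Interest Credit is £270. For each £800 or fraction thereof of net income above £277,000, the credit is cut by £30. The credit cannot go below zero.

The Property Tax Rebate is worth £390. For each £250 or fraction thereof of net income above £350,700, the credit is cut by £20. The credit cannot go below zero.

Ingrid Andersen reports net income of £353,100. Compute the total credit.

Apprenticeship Credit: £353,100 is below the £353,200 cutoff, so the full £225 applies.
Student Loan Interest Credit: income exceeds £277,000 by £76,100 → 96 increments × £30 = £2,880 ≥ base, so the credit is £0.
Property Tax Rebate: income exceeds £350,700 by £2,400, which is 10 full-or-partial £250 increments; reduction = 10 × £20 = £200, leaving £190.
Total: £225 + £0 + £190 = £415.

£415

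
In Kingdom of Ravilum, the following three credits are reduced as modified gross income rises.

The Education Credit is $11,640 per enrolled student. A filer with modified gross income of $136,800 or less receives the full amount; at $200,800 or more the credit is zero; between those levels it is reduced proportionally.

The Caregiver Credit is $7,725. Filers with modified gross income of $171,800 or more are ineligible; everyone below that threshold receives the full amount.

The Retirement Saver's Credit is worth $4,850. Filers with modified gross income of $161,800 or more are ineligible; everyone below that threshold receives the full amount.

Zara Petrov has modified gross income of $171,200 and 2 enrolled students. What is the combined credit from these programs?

$18,492

Education Credit: base = 2 × $11,640 = $23,280. $171,200 is $34,400 into a $64,000 phase-out range, leaving 29,600/64,000 of the credit: $23,280 × 29,600/64,000 = $10,767.
Caregiver Credit: $171,200 is below the $171,800 cutoff, so the full $7,725 applies.
Retirement Saver's Credit: $171,200 meets or exceeds the $161,800 cutoff, so the credit is $0.
Total: $10,767 + $7,725 + $0 = $18,492.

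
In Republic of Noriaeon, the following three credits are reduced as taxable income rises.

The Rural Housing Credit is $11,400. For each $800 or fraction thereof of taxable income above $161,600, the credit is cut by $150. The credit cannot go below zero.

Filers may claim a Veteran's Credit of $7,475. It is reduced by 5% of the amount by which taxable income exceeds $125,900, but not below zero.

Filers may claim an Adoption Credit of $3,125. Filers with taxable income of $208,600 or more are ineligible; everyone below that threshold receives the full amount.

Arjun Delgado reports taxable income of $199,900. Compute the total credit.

$11,100

Rural Housing Credit: income exceeds $161,600 by $38,300, which is 48 full-or-partial $800 increments; reduction = 48 × $150 = $7,200, leaving $4,200.
Veteran's Credit: 5% of the $74,000 excess over $125,900 is $3,700; credit = $7,475 − $3,700 = $3,775.
Adoption Credit: $199,900 is below the $208,600 cutoff, so the full $3,125 applies.
Total: $4,200 + $3,775 + $3,125 = $11,100.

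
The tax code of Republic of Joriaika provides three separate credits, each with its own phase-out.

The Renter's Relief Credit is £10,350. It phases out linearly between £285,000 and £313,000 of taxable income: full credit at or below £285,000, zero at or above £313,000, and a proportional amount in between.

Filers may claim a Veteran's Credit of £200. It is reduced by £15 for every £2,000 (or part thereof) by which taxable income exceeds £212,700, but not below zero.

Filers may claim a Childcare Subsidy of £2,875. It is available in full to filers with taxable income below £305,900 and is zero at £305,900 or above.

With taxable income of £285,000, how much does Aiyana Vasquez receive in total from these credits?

£13,225

Renter's Relief Credit: £285,000 is at or below the £285,000 threshold, so the full £10,350 applies.
Veteran's Credit: income exceeds £212,700 by £72,300 → 37 increments × £15 = £555 ≥ base, so the credit is £0.
Childcare Subsidy: £285,000 is below the £305,900 cutoff, so the full £2,875 applies.
Total: £10,350 + £0 + £2,875 = £13,225.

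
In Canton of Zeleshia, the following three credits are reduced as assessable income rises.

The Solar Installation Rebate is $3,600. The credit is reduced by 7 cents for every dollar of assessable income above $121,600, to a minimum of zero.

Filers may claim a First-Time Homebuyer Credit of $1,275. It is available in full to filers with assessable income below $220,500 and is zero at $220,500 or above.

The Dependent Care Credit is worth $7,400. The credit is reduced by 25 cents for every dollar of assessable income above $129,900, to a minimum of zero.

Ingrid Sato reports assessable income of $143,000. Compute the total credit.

$7,502

Solar Installation Rebate: 7% of the $21,400 excess over $121,600 is $1,498; credit = $3,600 − $1,498 = $2,102.
First-Time Homebuyer Credit: $143,000 is below the $220,500 cutoff, so the full $1,275 applies.
Dependent Care Credit: 25% of the $13,100 excess over $129,900 is $3,275; credit = $7,400 − $3,275 = $4,125.
Total: $2,102 + $1,275 + $4,125 = $7,502.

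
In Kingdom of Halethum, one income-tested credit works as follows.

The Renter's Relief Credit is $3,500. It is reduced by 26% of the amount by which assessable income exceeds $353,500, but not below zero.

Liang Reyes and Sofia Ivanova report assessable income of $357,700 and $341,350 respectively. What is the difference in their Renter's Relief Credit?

Liang ($357,700): Renter's Relief Credit: 26% of the $4,200 excess over $353,500 is $1,092; credit = $3,500 − $1,092 = $2,408.
Sofia ($341,350): Renter's Relief Credit: $341,350 is at or below the $353,500 threshold, so the full $3,500 applies.
Difference: |$2,408 − $3,500| = $1,092.

$1,092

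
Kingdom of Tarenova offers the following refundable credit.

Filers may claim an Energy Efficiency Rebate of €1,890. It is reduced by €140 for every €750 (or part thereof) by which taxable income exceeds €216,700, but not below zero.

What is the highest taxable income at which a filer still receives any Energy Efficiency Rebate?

€226,450

After 13 increments the reduction is 13 × €140 = €1,820, leaving €70; one more increment wipes it out. Increment 13 ends at excess 13 × €750 = €9,750, so the highest qualifying income is €216,700 + €9,750 = €226,450.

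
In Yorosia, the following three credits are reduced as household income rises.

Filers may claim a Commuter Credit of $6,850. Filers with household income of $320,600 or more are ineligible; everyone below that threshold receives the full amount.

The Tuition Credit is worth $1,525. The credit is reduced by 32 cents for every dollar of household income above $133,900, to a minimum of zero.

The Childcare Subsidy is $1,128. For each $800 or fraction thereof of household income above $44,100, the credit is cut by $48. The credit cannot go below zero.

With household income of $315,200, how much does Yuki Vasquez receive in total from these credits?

$6,850

Commuter Credit: $315,200 is below the $320,600 cutoff, so the full $6,850 applies.
Tuition Credit: 32% of the $181,300 excess over $133,900 is $58,016 ≥ base, so the credit is $0.
Childcare Subsidy: income exceeds $44,100 by $271,100 → 339 increments × $48 = $16,272 ≥ base, so the credit is $0.
Total: $6,850 + $0 + $0 = $6,850.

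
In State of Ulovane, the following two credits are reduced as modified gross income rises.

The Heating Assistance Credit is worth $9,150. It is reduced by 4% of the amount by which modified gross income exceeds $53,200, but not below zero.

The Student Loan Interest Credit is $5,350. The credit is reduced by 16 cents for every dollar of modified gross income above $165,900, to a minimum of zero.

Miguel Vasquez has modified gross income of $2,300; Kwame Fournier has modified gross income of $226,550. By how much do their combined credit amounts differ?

$12,284

Miguel ($2,300): Heating Assistance Credit: $2,300 is at or below the $53,200 threshold, so the full $9,150 applies. Student Loan Interest Credit: $2,300 is at or below the $165,900 threshold, so the full $5,350 applies. total $9,150 + $5,350 = $14,500
Kwame ($226,550): Heating Assistance Credit: 4% of the $173,350 excess over $53,200 is $6,934; credit = $9,150 − $6,934 = $2,216. Student Loan Interest Credit: 16% of the $60,650 excess over $165,900 is $9,704 ≥ base, so the credit is $0. total $2,216 + $0 = $2,216
Difference: |$14,500 − $2,216| = $12,284.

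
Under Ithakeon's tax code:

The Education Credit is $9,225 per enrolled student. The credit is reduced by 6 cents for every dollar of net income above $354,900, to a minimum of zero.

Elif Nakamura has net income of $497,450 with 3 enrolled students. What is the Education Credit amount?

Education Credit: base = 3 × $9,225 = $27,675. 6% of the $142,550 excess over $354,900 is $8,553; credit = $27,675 − $8,553 = $19,122.

$19,122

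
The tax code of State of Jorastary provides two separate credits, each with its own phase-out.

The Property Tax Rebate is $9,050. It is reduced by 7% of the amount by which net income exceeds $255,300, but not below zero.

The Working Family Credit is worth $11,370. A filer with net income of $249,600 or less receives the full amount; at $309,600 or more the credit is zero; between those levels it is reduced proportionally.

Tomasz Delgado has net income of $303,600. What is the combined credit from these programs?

Property Tax Rebate: 7% of the $48,300 excess over $255,300 is $3,381; credit = $9,050 − $3,381 = $5,669.
Working Family Credit: $303,600 is $54,000 into a $60,000 phase-out range, leaving 6,000/60,000 of the credit: $11,370 × 6,000/60,000 = $1,137.
Total: $5,669 + $1,137 = $6,806.

$6,806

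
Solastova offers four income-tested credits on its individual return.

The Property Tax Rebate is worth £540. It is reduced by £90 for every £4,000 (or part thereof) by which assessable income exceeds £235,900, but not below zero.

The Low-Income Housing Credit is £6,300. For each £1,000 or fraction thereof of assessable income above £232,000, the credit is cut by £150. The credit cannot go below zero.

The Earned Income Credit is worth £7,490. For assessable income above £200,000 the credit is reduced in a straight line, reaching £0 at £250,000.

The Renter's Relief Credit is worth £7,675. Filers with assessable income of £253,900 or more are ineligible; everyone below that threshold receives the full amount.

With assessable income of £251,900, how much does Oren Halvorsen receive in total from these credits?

£11,155

Property Tax Rebate: income exceeds £235,900 by £16,000, which is 4 full-or-partial £4,000 increments; reduction = 4 × £90 = £360, leaving £180.
Low-Income Housing Credit: income exceeds £232,000 by £19,900, which is 20 full-or-partial £1,000 increments; reduction = 20 × £150 = £3,000, leaving £3,300.
Earned Income Credit: £251,900 is at or above £250,000, so the credit is £0.
Renter's Relief Credit: £251,900 is below the £253,900 cutoff, so the full £7,675 applies.
Total: £180 + £3,300 + £0 + £7,675 = £11,155.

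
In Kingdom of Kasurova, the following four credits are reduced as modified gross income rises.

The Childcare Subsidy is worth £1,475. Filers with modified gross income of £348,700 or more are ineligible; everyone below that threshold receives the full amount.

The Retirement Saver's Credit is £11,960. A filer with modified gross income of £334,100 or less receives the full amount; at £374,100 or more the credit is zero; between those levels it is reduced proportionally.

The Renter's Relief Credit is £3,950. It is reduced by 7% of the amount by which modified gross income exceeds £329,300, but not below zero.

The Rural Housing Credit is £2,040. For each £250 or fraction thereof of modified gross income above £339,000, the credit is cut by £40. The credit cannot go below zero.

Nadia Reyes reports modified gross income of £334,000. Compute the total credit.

Childcare Subsidy: £334,000 is below the £348,700 cutoff, so the full £1,475 applies.
Retirement Saver's Credit: £334,000 is at or below the £334,100 threshold, so the full £11,960 applies.
Renter's Relief Credit: 7% of the £4,700 excess over £329,300 is £329; credit = £3,950 − £329 = £3,621.
Rural Housing Credit: £334,000 is at or below the £339,000 threshold, so the full £2,040 applies.
Total: £1,475 + £11,960 + £3,621 + £2,040 = £19,096.

£19,096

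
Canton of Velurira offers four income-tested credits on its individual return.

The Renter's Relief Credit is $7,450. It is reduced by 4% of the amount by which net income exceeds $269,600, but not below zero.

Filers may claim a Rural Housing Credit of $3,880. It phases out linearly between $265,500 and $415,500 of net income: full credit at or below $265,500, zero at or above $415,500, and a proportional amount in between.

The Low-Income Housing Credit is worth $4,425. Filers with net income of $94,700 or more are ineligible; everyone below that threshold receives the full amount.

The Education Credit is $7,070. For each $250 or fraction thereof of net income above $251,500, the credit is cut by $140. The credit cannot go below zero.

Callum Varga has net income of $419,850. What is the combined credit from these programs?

$1,440

Renter's Relief Credit: 4% of the $150,250 excess over $269,600 is $6,010; credit = $7,450 − $6,010 = $1,440.
Rural Housing Credit: $419,850 is at or above $415,500, so the credit is $0.
Low-Income Housing Credit: $419,850 meets or exceeds the $94,700 cutoff, so the credit is $0.
Education Credit: income exceeds $251,500 by $168,350 → 674 increments × $140 = $94,360 ≥ base, so the credit is $0.
Total: $1,440 + $0 + $0 + $0 = $1,440.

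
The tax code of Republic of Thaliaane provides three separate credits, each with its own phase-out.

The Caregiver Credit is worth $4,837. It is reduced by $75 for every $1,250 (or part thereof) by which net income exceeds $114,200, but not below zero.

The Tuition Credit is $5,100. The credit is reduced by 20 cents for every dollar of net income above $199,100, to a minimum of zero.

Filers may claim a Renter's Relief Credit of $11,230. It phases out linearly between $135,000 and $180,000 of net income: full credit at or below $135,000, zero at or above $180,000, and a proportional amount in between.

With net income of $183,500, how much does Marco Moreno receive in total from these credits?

Caregiver Credit: income exceeds $114,200 by $69,300, which is 56 full-or-partial $1,250 increments; reduction = 56 × $75 = $4,200, leaving $637.
Tuition Credit: $183,500 is at or below the $199,100 threshold, so the full $5,100 applies.
Renter's Relief Credit: $183,500 is at or above $180,000, so the credit is $0.
Total: $637 + $5,100 + $0 = $5,737.

$5,737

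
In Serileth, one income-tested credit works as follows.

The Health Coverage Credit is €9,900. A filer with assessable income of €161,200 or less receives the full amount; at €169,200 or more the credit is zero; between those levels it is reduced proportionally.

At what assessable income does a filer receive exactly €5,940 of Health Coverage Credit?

€164,400

€5,940 is 5,940/9,900 of the full €9,900, so 3,960/9,900 of the €8,000 range has been used: income = €161,200 + €8,000 × 3,960/9,900 = €164,400.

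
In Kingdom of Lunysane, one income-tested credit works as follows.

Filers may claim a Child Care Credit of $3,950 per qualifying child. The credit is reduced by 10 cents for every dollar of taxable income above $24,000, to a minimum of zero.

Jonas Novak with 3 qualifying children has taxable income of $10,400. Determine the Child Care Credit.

$11,850

Child Care Credit: base = 3 × $3,950 = $11,850. $10,400 is at or below the $24,000 threshold, so the full $11,850 applies.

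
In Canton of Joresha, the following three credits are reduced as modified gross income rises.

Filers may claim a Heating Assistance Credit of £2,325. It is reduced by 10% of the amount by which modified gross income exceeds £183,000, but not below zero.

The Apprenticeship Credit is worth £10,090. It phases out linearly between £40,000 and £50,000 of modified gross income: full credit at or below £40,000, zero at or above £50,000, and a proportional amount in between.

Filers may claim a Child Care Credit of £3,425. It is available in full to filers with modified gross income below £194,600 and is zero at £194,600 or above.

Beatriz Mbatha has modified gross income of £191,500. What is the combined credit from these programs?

£4,900

Heating Assistance Credit: 10% of the £8,500 excess over £183,000 is £850; credit = £2,325 − £850 = £1,475.
Apprenticeship Credit: £191,500 is at or above £50,000, so the credit is £0.
Child Care Credit: £191,500 is below the £194,600 cutoff, so the full £3,425 applies.
Total: £1,475 + £0 + £3,425 = £4,900.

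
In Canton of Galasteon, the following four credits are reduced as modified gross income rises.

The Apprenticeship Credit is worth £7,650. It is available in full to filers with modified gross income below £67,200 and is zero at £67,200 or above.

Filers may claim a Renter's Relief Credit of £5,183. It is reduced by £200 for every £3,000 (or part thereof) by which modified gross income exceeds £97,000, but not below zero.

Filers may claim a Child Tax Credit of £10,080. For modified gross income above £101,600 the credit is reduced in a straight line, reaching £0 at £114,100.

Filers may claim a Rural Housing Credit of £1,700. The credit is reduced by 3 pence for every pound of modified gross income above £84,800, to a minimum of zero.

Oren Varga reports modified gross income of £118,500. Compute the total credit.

Apprenticeship Credit: £118,500 meets or exceeds the £67,200 cutoff, so the credit is £0.
Renter's Relief Credit: income exceeds £97,000 by £21,500, which is 8 full-or-partial £3,000 increments; reduction = 8 × £200 = £1,600, leaving £3,583.
Child Tax Credit: £118,500 is at or above £114,100, so the credit is £0.
Rural Housing Credit: 3% of the £33,700 excess over £84,800 is £1,011; credit = £1,700 − £1,011 = £689.
Total: £0 + £3,583 + £0 + £689 = £4,272.

£4,272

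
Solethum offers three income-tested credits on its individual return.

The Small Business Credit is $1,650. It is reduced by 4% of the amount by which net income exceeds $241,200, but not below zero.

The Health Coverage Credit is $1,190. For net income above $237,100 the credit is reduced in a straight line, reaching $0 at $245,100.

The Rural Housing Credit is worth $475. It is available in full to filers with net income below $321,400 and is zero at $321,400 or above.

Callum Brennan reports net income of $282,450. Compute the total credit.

$475

Small Business Credit: 4% of the $41,250 excess over $241,200 is $1,650 ≥ base, so the credit is $0.
Health Coverage Credit: $282,450 is at or above $245,100, so the credit is $0.
Rural Housing Credit: $282,450 is below the $321,400 cutoff, so the full $475 applies.
Total: $0 + $0 + $475 = $475.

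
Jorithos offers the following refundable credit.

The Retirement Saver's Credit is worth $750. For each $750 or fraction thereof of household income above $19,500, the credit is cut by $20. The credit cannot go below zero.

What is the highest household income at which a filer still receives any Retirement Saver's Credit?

After 37 increments the reduction is 37 × $20 = $740, leaving $10; one more increment wipes it out. Increment 37 ends at excess 37 × $750 = $27,750, so the highest qualifying income is $19,500 + $27,750 = $47,250.

$47,250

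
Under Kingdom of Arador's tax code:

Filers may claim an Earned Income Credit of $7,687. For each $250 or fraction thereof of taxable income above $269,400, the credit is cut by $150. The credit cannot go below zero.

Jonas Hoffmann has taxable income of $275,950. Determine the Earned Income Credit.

$3,637

Earned Income Credit: income exceeds $269,400 by $6,550, which is 27 full-or-partial $250 increments; reduction = 27 × $150 = $4,050, leaving $3,637.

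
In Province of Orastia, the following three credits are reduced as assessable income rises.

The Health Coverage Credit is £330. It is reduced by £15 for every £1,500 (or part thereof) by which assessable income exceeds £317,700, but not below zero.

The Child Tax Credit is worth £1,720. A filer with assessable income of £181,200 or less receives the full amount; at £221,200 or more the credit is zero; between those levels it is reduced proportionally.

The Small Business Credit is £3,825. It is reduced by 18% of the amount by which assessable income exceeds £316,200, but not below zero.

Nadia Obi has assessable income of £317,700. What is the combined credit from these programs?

Health Coverage Credit: £317,700 is at or below the £317,700 threshold, so the full £330 applies.
Child Tax Credit: £317,700 is at or above £221,200, so the credit is £0.
Small Business Credit: 18% of the £1,500 excess over £316,200 is £270; credit = £3,825 − £270 = £3,555.
Total: £330 + £0 + £3,555 = £3,885.

£3,885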